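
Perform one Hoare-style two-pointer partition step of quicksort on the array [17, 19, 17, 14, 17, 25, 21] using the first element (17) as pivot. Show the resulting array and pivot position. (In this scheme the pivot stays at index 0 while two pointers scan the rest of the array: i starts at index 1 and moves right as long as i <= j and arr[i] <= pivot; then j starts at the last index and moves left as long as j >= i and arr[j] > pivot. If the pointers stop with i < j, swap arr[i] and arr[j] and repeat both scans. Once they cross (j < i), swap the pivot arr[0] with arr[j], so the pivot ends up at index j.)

Hoare-style two-pointer partition with pivot = 17:

Initial array: [17, 19, 17, 14, 17, 25, 21]

Pointers start at i = 1, j = 6.
i stops at index 1 (arr[1]=19 > 17), j stops at index 4 (arr[4]=17 <= 17): swap arr[1] and arr[4], array becomes [17, 17, 17, 14, 19, 25, 21]
i ends at 4, j ends at 3: the pointers have crossed (j < i), so scanning stops.

Swap pivot arr[0] with arr[3] to place pivot at position 3: [14, 17, 17, 17, 19, 25, 21]
Pivot position: 3

After partitioning with pivot 17, the array becomes [14, 17, 17, 17, 19, 25, 21]. The pivot is placed at index 3. All elements to the left of the pivot are <= 17, and all elements to the right are > 17.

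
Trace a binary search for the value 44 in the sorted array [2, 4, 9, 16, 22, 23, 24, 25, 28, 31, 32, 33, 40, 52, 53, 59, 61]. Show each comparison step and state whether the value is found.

Binary search for 44 in [2, 4, 9, 16, 22, 23, 24, 25, 28, 31, 32, 33, 40, 52, 53, 59, 61]:

lo=0, hi=16, mid=8, arr[mid]=28 -> 28 < 44, search right half
lo=9, hi=16, mid=12, arr[mid]=40 -> 40 < 44, search right half
lo=13, hi=16, mid=14, arr[mid]=53 -> 53 > 44, search left half
lo=13, hi=13, mid=13, arr[mid]=52 -> 52 > 44, search left half
lo=13 > hi=12, target 44 not found

Binary search determines that 44 is not in the array after 4 comparisons. The search space was exhausted without finding the target.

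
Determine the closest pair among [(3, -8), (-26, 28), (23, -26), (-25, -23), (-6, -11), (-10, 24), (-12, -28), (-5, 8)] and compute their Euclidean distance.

Computing all pairwise distances among 8 points:

d((3, -8), (-26, 28)) = 46.2277
d((3, -8), (23, -26)) = 26.9072
d((3, -8), (-25, -23)) = 31.7648
d((3, -8), (-6, -11)) = 9.4868 <-- minimum
d((3, -8), (-10, 24)) = 34.5398
d((3, -8), (-12, -28)) = 25.0
d((3, -8), (-5, 8)) = 17.8885
d((-26, 28), (23, -26)) = 72.9178
d((-26, 28), (-25, -23)) = 51.0098
d((-26, 28), (-6, -11)) = 43.8292
d((-26, 28), (-10, 24)) = 16.4924
d((-26, 28), (-12, -28)) = 57.7235
d((-26, 28), (-5, 8)) = 29.0
d((23, -26), (-25, -23)) = 48.0937
d((23, -26), (-6, -11)) = 32.6497
d((23, -26), (-10, 24)) = 59.9083
d((23, -26), (-12, -28)) = 35.0571
d((23, -26), (-5, 8)) = 44.0454
d((-25, -23), (-6, -11)) = 22.4722
d((-25, -23), (-10, 24)) = 49.3356
d((-25, -23), (-12, -28)) = 13.9284
d((-25, -23), (-5, 8)) = 36.8917
d((-6, -11), (-10, 24)) = 35.2278
d((-6, -11), (-12, -28)) = 18.0278
d((-6, -11), (-5, 8)) = 19.0263
d((-10, 24), (-12, -28)) = 52.0384
d((-10, 24), (-5, 8)) = 16.7631
d((-12, -28), (-5, 8)) = 36.6742

Closest pair: (3, -8) and (-6, -11) with distance 9.4868

The closest pair is (3, -8) and (-6, -11) with Euclidean distance 9.4868. For 8 points, brute-force pairwise comparison is shown above. For large n, the divide-and-conquer algorithm (sort by x, recurse on halves, check the dividing strip) achieves O(n log n).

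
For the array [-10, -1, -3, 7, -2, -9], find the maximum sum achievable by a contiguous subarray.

Using Kadane's algorithm on [-10, -1, -3, 7, -2, -9]:

Scanning through the array:
Position 1 (value -1): max_ending_here = -1, max_so_far = -1
Position 2 (value -3): max_ending_here = -3, max_so_far = -1
Position 3 (value 7): max_ending_here = 7, max_so_far = 7
Position 4 (value -2): max_ending_here = 5, max_so_far = 7
Position 5 (value -9): max_ending_here = -4, max_so_far = 7

Maximum subarray: [7]
Maximum sum: 7

The maximum subarray is [7] with sum 7. This subarray runs from index 3 to index 3.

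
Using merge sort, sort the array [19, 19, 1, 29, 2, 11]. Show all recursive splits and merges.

Merge sort trace:

Split: [19, 19, 1, 29, 2, 11] -> [19, 19, 1] and [29, 2, 11]
  Split: [19, 19, 1] -> [19] and [19, 1]
    Split: [19, 1] -> [19] and [1]
    Merge: [19] + [1] -> [1, 19]
  Merge: [19] + [1, 19] -> [1, 19, 19]
  Split: [29, 2, 11] -> [29] and [2, 11]
    Split: [2, 11] -> [2] and [11]
    Merge: [2] + [11] -> [2, 11]
  Merge: [29] + [2, 11] -> [2, 11, 29]
Merge: [1, 19, 19] + [2, 11, 29] -> [1, 2, 11, 19, 19, 29]

Final sorted array: [1, 2, 11, 19, 19, 29]

The merge sort proceeds by recursively splitting the array and merging sorted halves.
After all merges, the sorted array is [1, 2, 11, 19, 19, 29].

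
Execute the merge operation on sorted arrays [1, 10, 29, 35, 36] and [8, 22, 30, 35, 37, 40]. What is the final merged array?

Merging process:

Compare 1 vs 8: take 1 from left. Merged: [1]
Compare 10 vs 8: take 8 from right. Merged: [1, 8]
Compare 10 vs 22: take 10 from left. Merged: [1, 8, 10]
Compare 29 vs 22: take 22 from right. Merged: [1, 8, 10, 22]
Compare 29 vs 30: take 29 from left. Merged: [1, 8, 10, 22, 29]
Compare 35 vs 30: take 30 from right. Merged: [1, 8, 10, 22, 29, 30]
Compare 35 vs 35: take 35 from left. Merged: [1, 8, 10, 22, 29, 30, 35]
Compare 36 vs 35: take 35 from right. Merged: [1, 8, 10, 22, 29, 30, 35, 35]
Compare 36 vs 37: take 36 from left. Merged: [1, 8, 10, 22, 29, 30, 35, 35, 36]
Append remaining from right: [37, 40]. Merged: [1, 8, 10, 22, 29, 30, 35, 35, 36, 37, 40]

Final merged array: [1, 8, 10, 22, 29, 30, 35, 35, 36, 37, 40]
Total comparisons: 9

The merged array is [1, 8, 10, 22, 29, 30, 35, 35, 36, 37, 40], requiring 9 comparisons. The merge step runs in O(n) time where n is the total number of elements.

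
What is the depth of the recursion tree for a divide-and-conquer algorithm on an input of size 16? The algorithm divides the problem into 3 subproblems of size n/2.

For divide and conquer with division factor 2:

Problem sizes at each level:
Level 0: 16
Level 1: 8
Level 2: 4
Level 3: 2
Level 4: 1

The root is level 0 and the size-1 base case is level 4 (the tree spans levels 0 through 4, i.e. 5 levels counting the root), so the depth is the number of divisions: log_2(16) = 4

The recursion tree depth is log_2(16) = 4. At each level, the problem size is divided by 2, so it takes 4 divisions to reduce to a base case of size 1. The algorithm makes 3 recursive calls at each level.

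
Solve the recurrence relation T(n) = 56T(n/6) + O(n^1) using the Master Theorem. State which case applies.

Master Theorem for T(n) = 56T(n/6) + O(n^1):

a = 56, b = 6, c = 1
log_b(a) = log_6(56) = 2.2466

Case 1: c = 1 < log_6(56) = 2.2466
T(n) = O(n^(log_6 56))

For T(n) = 56T(n/6) + O(n^1): log_6(56) = 2.2466. This is Case 1 of the Master Theorem (c < log_b(a), work dominated by leaves), giving O(n^(log_6 56)).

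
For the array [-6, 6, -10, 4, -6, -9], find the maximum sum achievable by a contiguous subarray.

Using Kadane's algorithm on [-6, 6, -10, 4, -6, -9]:

Scanning through the array:
Position 1 (value 6): max_ending_here = 6, max_so_far = 6
Position 2 (value -10): max_ending_here = -4, max_so_far = 6
Position 3 (value 4): max_ending_here = 4, max_so_far = 6
Position 4 (value -6): max_ending_here = -2, max_so_far = 6
Position 5 (value -9): max_ending_here = -9, max_so_far = 6

Maximum subarray: [6]
Maximum sum: 6

The maximum subarray is [6] with sum 6. This subarray runs from index 1 to index 1.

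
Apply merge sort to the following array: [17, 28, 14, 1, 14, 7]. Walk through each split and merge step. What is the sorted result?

Merge sort trace:

Split: [17, 28, 14, 1, 14, 7] -> [17, 28, 14] and [1, 14, 7]
  Split: [17, 28, 14] -> [17] and [28, 14]
    Split: [28, 14] -> [28] and [14]
    Merge: [28] + [14] -> [14, 28]
  Merge: [17] + [14, 28] -> [14, 17, 28]
  Split: [1, 14, 7] -> [1] and [14, 7]
    Split: [14, 7] -> [14] and [7]
    Merge: [14] + [7] -> [7, 14]
  Merge: [1] + [7, 14] -> [1, 7, 14]
Merge: [14, 17, 28] + [1, 7, 14] -> [1, 7, 14, 14, 17, 28]

Final sorted array: [1, 7, 14, 14, 17, 28]

The merge sort proceeds by recursively splitting the array and merging sorted halves.
After all merges, the sorted array is [1, 7, 14, 14, 17, 28].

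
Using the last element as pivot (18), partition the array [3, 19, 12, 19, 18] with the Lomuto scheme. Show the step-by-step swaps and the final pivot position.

Lomuto partition with pivot = 18:

Initial array: [3, 19, 12, 19, 18]

arr[0]=3 <= 18: swap with position 0, array becomes [3, 19, 12, 19, 18]
arr[1]=19 > 18: no swap
arr[2]=12 <= 18: swap with position 1, array becomes [3, 12, 19, 19, 18]
arr[3]=19 > 18: no swap

Place pivot at position 2: [3, 12, 18, 19, 19]
Pivot position: 2

After partitioning with pivot 18, the array becomes [3, 12, 18, 19, 19]. The pivot is placed at index 2. All elements to the left of the pivot are <= 18, and all elements to the right are > 18.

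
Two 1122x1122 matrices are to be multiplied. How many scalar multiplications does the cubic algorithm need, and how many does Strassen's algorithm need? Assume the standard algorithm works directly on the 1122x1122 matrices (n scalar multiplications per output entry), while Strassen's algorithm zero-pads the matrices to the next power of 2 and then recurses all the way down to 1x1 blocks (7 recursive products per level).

Matrix multiplication for 1122x1122 matrices:

Strassen's algorithm requires power-of-2 dimensions. Pad 1122x1122 to 2048x2048 (next power of 2).

Standard algorithm: 1122^3 = 1412467848 multiplications
Strassen's algorithm: 7^(log2(2048)) = 7^11 = 1977326743 multiplications
Difference: 1412467848 - 1977326743 = -564858895 (Strassen uses MORE here due to padding overhead — for small or just-over-power-of-2 n, padding can outweigh the per-level savings)

Standard: 1412467848 multiplications (1122^3). Strassen: 1977326743 multiplications (7^11, after padding to 2048x2048). Strassen reduces 8 recursive multiplications to 7 at each level.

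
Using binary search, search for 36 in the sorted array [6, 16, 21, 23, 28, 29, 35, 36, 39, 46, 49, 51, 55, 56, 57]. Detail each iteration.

Binary search for 36 in [6, 16, 21, 23, 28, 29, 35, 36, 39, 46, 49, 51, 55, 56, 57]:

lo=0, hi=14, mid=7, arr[mid]=36 -> Found target at index 7!

Binary search finds 36 at index 7 after 1 comparisons. The search repeatedly halves the search space by comparing with the middle element.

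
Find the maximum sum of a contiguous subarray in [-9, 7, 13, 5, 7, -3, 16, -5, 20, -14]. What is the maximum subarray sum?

Using Kadane's algorithm on [-9, 7, 13, 5, 7, -3, 16, -5, 20, -14]:

Scanning through the array:
Position 1 (value 7): max_ending_here = 7, max_so_far = 7
Position 2 (value 13): max_ending_here = 20, max_so_far = 20
Position 3 (value 5): max_ending_here = 25, max_so_far = 25
Position 4 (value 7): max_ending_here = 32, max_so_far = 32
Position 5 (value -3): max_ending_here = 29, max_so_far = 32
Position 6 (value 16): max_ending_here = 45, max_so_far = 45
Position 7 (value -5): max_ending_here = 40, max_so_far = 45
Position 8 (value 20): max_ending_here = 60, max_so_far = 60
Position 9 (value -14): max_ending_here = 46, max_so_far = 60

Maximum subarray: [7, 13, 5, 7, -3, 16, -5, 20]
Maximum sum: 60

The maximum subarray is [7, 13, 5, 7, -3, 16, -5, 20] with sum 60. This subarray runs from index 1 to index 8.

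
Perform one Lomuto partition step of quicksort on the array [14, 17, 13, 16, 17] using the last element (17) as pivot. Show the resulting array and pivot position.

Lomuto partition with pivot = 17:

Initial array: [14, 17, 13, 16, 17]

arr[0]=14 <= 17: swap with position 0, array becomes [14, 17, 13, 16, 17]
arr[1]=17 <= 17: swap with position 1, array becomes [14, 17, 13, 16, 17]
arr[2]=13 <= 17: swap with position 2, array becomes [14, 17, 13, 16, 17]
arr[3]=16 <= 17: swap with position 3, array becomes [14, 17, 13, 16, 17]

Place pivot at position 4: [14, 17, 13, 16, 17]
Pivot position: 4

After partitioning with pivot 17, the array becomes [14, 17, 13, 16, 17]. The pivot is placed at index 4. All elements to the left of the pivot are <= 17, and all elements to the right are > 17.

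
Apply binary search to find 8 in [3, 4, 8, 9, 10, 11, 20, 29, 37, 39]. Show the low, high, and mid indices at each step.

Binary search for 8 in [3, 4, 8, 9, 10, 11, 20, 29, 37, 39]:

lo=0, hi=9, mid=4, arr[mid]=10 -> 10 > 8, search left half
lo=0, hi=3, mid=1, arr[mid]=4 -> 4 < 8, search right half
lo=2, hi=3, mid=2, arr[mid]=8 -> Found target at index 2!

Binary search finds 8 at index 2 after 3 comparisons. The search repeatedly halves the search space by comparing with the middle element.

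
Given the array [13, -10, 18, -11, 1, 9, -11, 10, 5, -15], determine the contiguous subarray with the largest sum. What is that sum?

Using Kadane's algorithm on [13, -10, 18, -11, 1, 9, -11, 10, 5, -15]:

Scanning through the array:
Position 1 (value -10): max_ending_here = 3, max_so_far = 13
Position 2 (value 18): max_ending_here = 21, max_so_far = 21
Position 3 (value -11): max_ending_here = 10, max_so_far = 21
Position 4 (value 1): max_ending_here = 11, max_so_far = 21
Position 5 (value 9): max_ending_here = 20, max_so_far = 21
Position 6 (value -11): max_ending_here = 9, max_so_far = 21
Position 7 (value 10): max_ending_here = 19, max_so_far = 21
Position 8 (value 5): max_ending_here = 24, max_so_far = 24
Position 9 (value -15): max_ending_here = 9, max_so_far = 24

Maximum subarray: [13, -10, 18, -11, 1, 9, -11, 10, 5]
Maximum sum: 24

The maximum subarray is [13, -10, 18, -11, 1, 9, -11, 10, 5] with sum 24. This subarray runs from index 0 to index 8.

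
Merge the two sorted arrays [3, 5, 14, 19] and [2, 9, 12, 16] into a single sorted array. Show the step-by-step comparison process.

Merging process:

Compare 3 vs 2: take 2 from right. Merged: [2]
Compare 3 vs 9: take 3 from left. Merged: [2, 3]
Compare 5 vs 9: take 5 from left. Merged: [2, 3, 5]
Compare 14 vs 9: take 9 from right. Merged: [2, 3, 5, 9]
Compare 14 vs 12: take 12 from right. Merged: [2, 3, 5, 9, 12]
Compare 14 vs 16: take 14 from left. Merged: [2, 3, 5, 9, 12, 14]
Compare 19 vs 16: take 16 from right. Merged: [2, 3, 5, 9, 12, 14, 16]
Append remaining from left: [19]. Merged: [2, 3, 5, 9, 12, 14, 16, 19]

Final merged array: [2, 3, 5, 9, 12, 14, 16, 19]
Total comparisons: 7

The merged array is [2, 3, 5, 9, 12, 14, 16, 19], requiring 7 comparisons. The merge step runs in O(n) time where n is the total number of elements.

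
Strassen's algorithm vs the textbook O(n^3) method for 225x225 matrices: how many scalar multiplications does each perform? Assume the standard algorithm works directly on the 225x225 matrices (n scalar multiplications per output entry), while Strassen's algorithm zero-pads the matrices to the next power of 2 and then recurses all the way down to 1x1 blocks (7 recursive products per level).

Matrix multiplication for 225x225 matrices:

Strassen's algorithm requires power-of-2 dimensions. Pad 225x225 to 256x256 (next power of 2).

Standard algorithm: 225^3 = 11390625 multiplications
Strassen's algorithm: 7^(log2(256)) = 7^8 = 5764801 multiplications
Savings: 11390625 - 5764801 = 5625824 multiplications

Standard: 11390625 multiplications (225^3). Strassen: 5764801 multiplications (7^8, after padding to 256x256). Strassen reduces 8 recursive multiplications to 7 at each level.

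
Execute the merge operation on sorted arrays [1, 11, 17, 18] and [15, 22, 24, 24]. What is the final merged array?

Merging process:

Compare 1 vs 15: take 1 from left. Merged: [1]
Compare 11 vs 15: take 11 from left. Merged: [1, 11]
Compare 17 vs 15: take 15 from right. Merged: [1, 11, 15]
Compare 17 vs 22: take 17 from left. Merged: [1, 11, 15, 17]
Compare 18 vs 22: take 18 from left. Merged: [1, 11, 15, 17, 18]
Append remaining from right: [22, 24, 24]. Merged: [1, 11, 15, 17, 18, 22, 24, 24]

Final merged array: [1, 11, 15, 17, 18, 22, 24, 24]
Total comparisons: 5

The merged array is [1, 11, 15, 17, 18, 22, 24, 24], requiring 5 comparisons. The merge step runs in O(n) time where n is the total number of elements.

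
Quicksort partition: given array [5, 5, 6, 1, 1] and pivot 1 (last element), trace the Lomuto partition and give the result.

Lomuto partition with pivot = 1:

Initial array: [5, 5, 6, 1, 1]

arr[0]=5 > 1: no swap
arr[1]=5 > 1: no swap
arr[2]=6 > 1: no swap
arr[3]=1 <= 1: swap with position 0, array becomes [1, 5, 6, 5, 1]

Place pivot at position 1: [1, 1, 6, 5, 5]
Pivot position: 1

After partitioning with pivot 1, the array becomes [1, 1, 6, 5, 5]. The pivot is placed at index 1. All elements to the left of the pivot are <= 1, and all elements to the right are > 1.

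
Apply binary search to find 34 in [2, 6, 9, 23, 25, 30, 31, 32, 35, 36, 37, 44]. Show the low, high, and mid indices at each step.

Binary search for 34 in [2, 6, 9, 23, 25, 30, 31, 32, 35, 36, 37, 44]:

lo=0, hi=11, mid=5, arr[mid]=30 -> 30 < 34, search right half
lo=6, hi=11, mid=8, arr[mid]=35 -> 35 > 34, search left half
lo=6, hi=7, mid=6, arr[mid]=31 -> 31 < 34, search right half
lo=7, hi=7, mid=7, arr[mid]=32 -> 32 < 34, search right half
lo=8 > hi=7, target 34 not found

Binary search determines that 34 is not in the array after 4 comparisons. The search space was exhausted without finding the target.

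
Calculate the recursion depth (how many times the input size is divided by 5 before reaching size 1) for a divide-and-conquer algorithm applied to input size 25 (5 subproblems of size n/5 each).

For divide and conquer with division factor 5:

Problem sizes at each level:
Level 0: 25
Level 1: 5
Level 2: 1

The root is level 0 and the size-1 base case is level 2 (the tree spans levels 0 through 2, i.e. 3 levels counting the root), so the depth is the number of divisions: log_5(25) = 2

The recursion tree depth is log_5(25) = 2. At each level, the problem size is divided by 5, so it takes 2 divisions to reduce to a base case of size 1. The algorithm makes 5 recursive calls at each level.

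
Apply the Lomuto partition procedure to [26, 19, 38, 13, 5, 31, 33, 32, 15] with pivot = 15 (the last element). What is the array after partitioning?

Lomuto partition with pivot = 15:

Initial array: [26, 19, 38, 13, 5, 31, 33, 32, 15]

arr[0]=26 > 15: no swap
arr[1]=19 > 15: no swap
arr[2]=38 > 15: no swap
arr[3]=13 <= 15: swap with position 0, array becomes [13, 19, 38, 26, 5, 31, 33, 32, 15]
arr[4]=5 <= 15: swap with position 1, array becomes [13, 5, 38, 26, 19, 31, 33, 32, 15]
arr[5]=31 > 15: no swap
arr[6]=33 > 15: no swap
arr[7]=32 > 15: no swap

Place pivot at position 2: [13, 5, 15, 26, 19, 31, 33, 32, 38]
Pivot position: 2

After partitioning with pivot 15, the array becomes [13, 5, 15, 26, 19, 31, 33, 32, 38]. The pivot is placed at index 2. All elements to the left of the pivot are <= 15, and all elements to the right are > 15.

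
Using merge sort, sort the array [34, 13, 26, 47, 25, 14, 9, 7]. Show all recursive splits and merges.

Merge sort trace:

Split: [34, 13, 26, 47, 25, 14, 9, 7] -> [34, 13, 26, 47] and [25, 14, 9, 7]
  Split: [34, 13, 26, 47] -> [34, 13] and [26, 47]
    Split: [34, 13] -> [34] and [13]
    Merge: [34] + [13] -> [13, 34]
    Split: [26, 47] -> [26] and [47]
    Merge: [26] + [47] -> [26, 47]
  Merge: [13, 34] + [26, 47] -> [13, 26, 34, 47]
  Split: [25, 14, 9, 7] -> [25, 14] and [9, 7]
    Split: [25, 14] -> [25] and [14]
    Merge: [25] + [14] -> [14, 25]
    Split: [9, 7] -> [9] and [7]
    Merge: [9] + [7] -> [7, 9]
  Merge: [14, 25] + [7, 9] -> [7, 9, 14, 25]
Merge: [13, 26, 34, 47] + [7, 9, 14, 25] -> [7, 9, 13, 14, 25, 26, 34, 47]

Final sorted array: [7, 9, 13, 14, 25, 26, 34, 47]

The merge sort proceeds by recursively splitting the array and merging sorted halves.
After all merges, the sorted array is [7, 9, 13, 14, 25, 26, 34, 47].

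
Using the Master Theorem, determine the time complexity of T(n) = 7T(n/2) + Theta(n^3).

Master Theorem for T(n) = 7T(n/2) + O(n^3):

a = 7, b = 2, c = 3
log_b(a) = log_2(7) = 2.8074

Case 3: c = 3 > log_2(7) = 2.8074
T(n) = O(n^3) = O(n^3)

For T(n) = 7T(n/2) + O(n^3): log_2(7) = 2.8074. This is Case 3 of the Master Theorem (c > log_b(a), work dominated by root), giving O(n^3).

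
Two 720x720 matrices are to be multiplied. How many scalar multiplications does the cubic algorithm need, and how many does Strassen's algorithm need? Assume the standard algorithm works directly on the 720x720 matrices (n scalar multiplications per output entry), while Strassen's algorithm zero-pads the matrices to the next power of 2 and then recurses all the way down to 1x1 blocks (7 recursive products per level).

Matrix multiplication for 720x720 matrices:

Strassen's algorithm requires power-of-2 dimensions. Pad 720x720 to 1024x1024 (next power of 2).

Standard algorithm: 720^3 = 373248000 multiplications
Strassen's algorithm: 7^(log2(1024)) = 7^10 = 282475249 multiplications
Savings: 373248000 - 282475249 = 90772751 multiplications

Standard: 373248000 multiplications (720^3). Strassen: 282475249 multiplications (7^10, after padding to 1024x1024). Strassen reduces 8 recursive multiplications to 7 at each level.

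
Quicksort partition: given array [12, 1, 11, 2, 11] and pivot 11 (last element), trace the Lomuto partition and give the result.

Lomuto partition with pivot = 11:

Initial array: [12, 1, 11, 2, 11]

arr[0]=12 > 11: no swap
arr[1]=1 <= 11: swap with position 0, array becomes [1, 12, 11, 2, 11]
arr[2]=11 <= 11: swap with position 1, array becomes [1, 11, 12, 2, 11]
arr[3]=2 <= 11: swap with position 2, array becomes [1, 11, 2, 12, 11]

Place pivot at position 3: [1, 11, 2, 11, 12]
Pivot position: 3

After partitioning with pivot 11, the array becomes [1, 11, 2, 11, 12]. The pivot is placed at index 3. All elements to the left of the pivot are <= 11, and all elements to the right are > 11.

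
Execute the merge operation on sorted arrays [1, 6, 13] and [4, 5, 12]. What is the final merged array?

Merging process:

Compare 1 vs 4: take 1 from left. Merged: [1]
Compare 6 vs 4: take 4 from right. Merged: [1, 4]
Compare 6 vs 5: take 5 from right. Merged: [1, 4, 5]
Compare 6 vs 12: take 6 from left. Merged: [1, 4, 5, 6]
Compare 13 vs 12: take 12 from right. Merged: [1, 4, 5, 6, 12]
Append remaining from left: [13]. Merged: [1, 4, 5, 6, 12, 13]

Final merged array: [1, 4, 5, 6, 12, 13]
Total comparisons: 5

The merged array is [1, 4, 5, 6, 12, 13], requiring 5 comparisons. The merge step runs in O(n) time where n is the total number of elements.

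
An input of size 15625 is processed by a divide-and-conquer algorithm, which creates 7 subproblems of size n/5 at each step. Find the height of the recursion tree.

For divide and conquer with division factor 5:

Problem sizes at each level:
Level 0: 15625
Level 1: 3125
Level 2: 625
Level 3: 125
Level 4: 25
Level 5: 5
Level 6: 1

The root is level 0 and the size-1 base case is level 6 (the tree spans levels 0 through 6, i.e. 7 levels counting the root), so the depth is the number of divisions: log_5(15625) = 6

The recursion tree depth is log_5(15625) = 6. At each level, the problem size is divided by 5, so it takes 6 divisions to reduce to a base case of size 1. The algorithm makes 7 recursive calls at each level.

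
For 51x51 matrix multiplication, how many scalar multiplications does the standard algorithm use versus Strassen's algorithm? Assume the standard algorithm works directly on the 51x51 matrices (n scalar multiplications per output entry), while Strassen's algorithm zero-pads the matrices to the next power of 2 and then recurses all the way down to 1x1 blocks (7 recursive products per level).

Matrix multiplication for 51x51 matrices:

Strassen's algorithm requires power-of-2 dimensions. Pad 51x51 to 64x64 (next power of 2).

Standard algorithm: 51^3 = 132651 multiplications
Strassen's algorithm: 7^(log2(64)) = 7^6 = 117649 multiplications
Savings: 132651 - 117649 = 15002 multiplications

Standard: 132651 multiplications (51^3). Strassen: 117649 multiplications (7^6, after padding to 64x64). Strassen reduces 8 recursive multiplications to 7 at each level.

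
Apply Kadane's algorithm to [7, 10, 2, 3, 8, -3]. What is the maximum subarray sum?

Using Kadane's algorithm on [7, 10, 2, 3, 8, -3]:

Scanning through the array:
Position 1 (value 10): max_ending_here = 17, max_so_far = 17
Position 2 (value 2): max_ending_here = 19, max_so_far = 19
Position 3 (value 3): max_ending_here = 22, max_so_far = 22
Position 4 (value 8): max_ending_here = 30, max_so_far = 30
Position 5 (value -3): max_ending_here = 27, max_so_far = 30

Maximum subarray: [7, 10, 2, 3, 8]
Maximum sum: 30

The maximum subarray is [7, 10, 2, 3, 8] with sum 30. This subarray runs from index 0 to index 4.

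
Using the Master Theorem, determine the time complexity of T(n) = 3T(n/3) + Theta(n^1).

Master Theorem for T(n) = 3T(n/3) + O(n^1):

a = 3, b = 3, c = 1
log_b(a) = log_3(3) = 1.0000

Case 2: c = 1 = log_3(3) = 1.0000
T(n) = O(n^1 log n) = O(n log n)

For T(n) = 3T(n/3) + O(n^1): log_3(3) = 1.0000. This is Case 2 of the Master Theorem (c = log_b(a), equal work at all levels), giving O(n log n).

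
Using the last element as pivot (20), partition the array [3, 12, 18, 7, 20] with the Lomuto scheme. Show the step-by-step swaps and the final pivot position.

Lomuto partition with pivot = 20:

Initial array: [3, 12, 18, 7, 20]

arr[0]=3 <= 20: swap with position 0, array becomes [3, 12, 18, 7, 20]
arr[1]=12 <= 20: swap with position 1, array becomes [3, 12, 18, 7, 20]
arr[2]=18 <= 20: swap with position 2, array becomes [3, 12, 18, 7, 20]
arr[3]=7 <= 20: swap with position 3, array becomes [3, 12, 18, 7, 20]

Place pivot at position 4: [3, 12, 18, 7, 20]
Pivot position: 4

After partitioning with pivot 20, the array becomes [3, 12, 18, 7, 20]. The pivot is placed at index 4. All elements to the left of the pivot are <= 20, and all elements to the right are > 20.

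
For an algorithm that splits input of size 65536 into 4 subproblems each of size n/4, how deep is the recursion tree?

For divide and conquer with division factor 4:

Problem sizes at each level:
Level 0: 65536
Level 1: 16384
Level 2: 4096
Level 3: 1024
Level 4: 256
Level 5: 64
Level 6: 16
Level 7: 4
Level 8: 1

The root is level 0 and the size-1 base case is level 8 (the tree spans levels 0 through 8, i.e. 9 levels counting the root), so the depth is the number of divisions: log_4(65536) = 8

The recursion tree depth is log_4(65536) = 8. At each level, the problem size is divided by 4, so it takes 8 divisions to reduce to a base case of size 1. The algorithm makes 4 recursive calls at each level.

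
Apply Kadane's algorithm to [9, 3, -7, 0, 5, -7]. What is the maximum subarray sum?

Using Kadane's algorithm on [9, 3, -7, 0, 5, -7]:

Scanning through the array:
Position 1 (value 3): max_ending_here = 12, max_so_far = 12
Position 2 (value -7): max_ending_here = 5, max_so_far = 12
Position 3 (value 0): max_ending_here = 5, max_so_far = 12
Position 4 (value 5): max_ending_here = 10, max_so_far = 12
Position 5 (value -7): max_ending_here = 3, max_so_far = 12

Maximum subarray: [9, 3]
Maximum sum: 12

The maximum subarray is [9, 3] with sum 12. This subarray runs from index 0 to index 1.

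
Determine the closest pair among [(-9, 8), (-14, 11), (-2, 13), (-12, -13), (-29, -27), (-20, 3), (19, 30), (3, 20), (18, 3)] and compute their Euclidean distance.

Computing all pairwise distances among 9 points:

d((-9, 8), (-14, 11)) = 5.831 <-- minimum
d((-9, 8), (-2, 13)) = 8.6023
d((-9, 8), (-12, -13)) = 21.2132
d((-9, 8), (-29, -27)) = 40.3113
d((-9, 8), (-20, 3)) = 12.083
d((-9, 8), (19, 30)) = 35.609
d((-9, 8), (3, 20)) = 16.9706
d((-9, 8), (18, 3)) = 27.4591
d((-14, 11), (-2, 13)) = 12.1655
d((-14, 11), (-12, -13)) = 24.0832
d((-14, 11), (-29, -27)) = 40.8534
d((-14, 11), (-20, 3)) = 10.0
d((-14, 11), (19, 30)) = 38.0789
d((-14, 11), (3, 20)) = 19.2354
d((-14, 11), (18, 3)) = 32.9848
d((-2, 13), (-12, -13)) = 27.8568
d((-2, 13), (-29, -27)) = 48.2597
d((-2, 13), (-20, 3)) = 20.5913
d((-2, 13), (19, 30)) = 27.0185
d((-2, 13), (3, 20)) = 8.6023
d((-2, 13), (18, 3)) = 22.3607
d((-12, -13), (-29, -27)) = 22.0227
d((-12, -13), (-20, 3)) = 17.8885
d((-12, -13), (19, 30)) = 53.0094
d((-12, -13), (3, 20)) = 36.2491
d((-12, -13), (18, 3)) = 34.0
d((-29, -27), (-20, 3)) = 31.3209
d((-29, -27), (19, 30)) = 74.5185
d((-29, -27), (3, 20)) = 56.8595
d((-29, -27), (18, 3)) = 55.7584
d((-20, 3), (19, 30)) = 47.4342
d((-20, 3), (3, 20)) = 28.6007
d((-20, 3), (18, 3)) = 38.0
d((19, 30), (3, 20)) = 18.868
d((19, 30), (18, 3)) = 27.0185
d((3, 20), (18, 3)) = 22.6716

Closest pair: (-9, 8) and (-14, 11) with distance 5.831

The closest pair is (-9, 8) and (-14, 11) with Euclidean distance 5.831. For 9 points, brute-force pairwise comparison is shown above. For large n, the divide-and-conquer algorithm (sort by x, recurse on halves, check the dividing strip) achieves O(n log n).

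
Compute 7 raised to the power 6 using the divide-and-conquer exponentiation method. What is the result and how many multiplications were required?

Computing 7^6 by squaring (build up from 7^1; each line after the first costs one multiplication):

7^1 = 7
7^2 = (7^1)^2 = 7^2 = 49
7^3 = 7 * 7^2 = 7 * 49 = 343
7^6 = (7^3)^2 = 343^2 = 117649

Result: 117649
Multiplications needed: 3 (3 lines after 7^1)

7^6 = 117649. Using exponentiation by squaring, this requires 3 multiplications. The key idea: if the exponent is even, square the half-power; if odd, multiply by the base once.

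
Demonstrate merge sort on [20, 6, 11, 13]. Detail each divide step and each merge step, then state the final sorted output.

Merge sort trace:

Split: [20, 6, 11, 13] -> [20, 6] and [11, 13]
  Split: [20, 6] -> [20] and [6]
  Merge: [20] + [6] -> [6, 20]
  Split: [11, 13] -> [11] and [13]
  Merge: [11] + [13] -> [11, 13]
Merge: [6, 20] + [11, 13] -> [6, 11, 13, 20]

Final sorted array: [6, 11, 13, 20]

The merge sort proceeds by recursively splitting the array and merging sorted halves.
After all merges, the sorted array is [6, 11, 13, 20].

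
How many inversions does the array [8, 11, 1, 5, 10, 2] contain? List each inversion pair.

Finding inversions in [8, 11, 1, 5, 10, 2]:

(0, 2): arr[0]=8 > arr[2]=1
(0, 3): arr[0]=8 > arr[3]=5
(0, 5): arr[0]=8 > arr[5]=2
(1, 2): arr[1]=11 > arr[2]=1
(1, 3): arr[1]=11 > arr[3]=5
(1, 4): arr[1]=11 > arr[4]=10
(1, 5): arr[1]=11 > arr[5]=2
(3, 5): arr[3]=5 > arr[5]=2
(4, 5): arr[4]=10 > arr[5]=2

Total inversions: 9

The array has 9 inversion(s): (0,2), (0,3), (0,5), (1,2), (1,3), (1,4), (1,5), (3,5), (4,5). Each pair (i,j) satisfies i < j and arr[i] > arr[j].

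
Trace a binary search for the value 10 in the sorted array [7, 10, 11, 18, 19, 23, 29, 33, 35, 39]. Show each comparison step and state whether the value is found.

Binary search for 10 in [7, 10, 11, 18, 19, 23, 29, 33, 35, 39]:

lo=0, hi=9, mid=4, arr[mid]=19 -> 19 > 10, search left half
lo=0, hi=3, mid=1, arr[mid]=10 -> Found target at index 1!

Binary search finds 10 at index 1 after 2 comparisons. The search repeatedly halves the search space by comparing with the middle element.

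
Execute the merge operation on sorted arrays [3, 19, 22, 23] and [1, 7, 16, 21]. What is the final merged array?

Merging process:

Compare 3 vs 1: take 1 from right. Merged: [1]
Compare 3 vs 7: take 3 from left. Merged: [1, 3]
Compare 19 vs 7: take 7 from right. Merged: [1, 3, 7]
Compare 19 vs 16: take 16 from right. Merged: [1, 3, 7, 16]
Compare 19 vs 21: take 19 from left. Merged: [1, 3, 7, 16, 19]
Compare 22 vs 21: take 21 from right. Merged: [1, 3, 7, 16, 19, 21]
Append remaining from left: [22, 23]. Merged: [1, 3, 7, 16, 19, 21, 22, 23]

Final merged array: [1, 3, 7, 16, 19, 21, 22, 23]
Total comparisons: 6

The merged array is [1, 3, 7, 16, 19, 21, 22, 23], requiring 6 comparisons. The merge step runs in O(n) time where n is the total number of elements.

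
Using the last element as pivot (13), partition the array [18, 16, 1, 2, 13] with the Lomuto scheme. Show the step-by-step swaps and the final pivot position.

Lomuto partition with pivot = 13:

Initial array: [18, 16, 1, 2, 13]

arr[0]=18 > 13: no swap
arr[1]=16 > 13: no swap
arr[2]=1 <= 13: swap with position 0, array becomes [1, 16, 18, 2, 13]
arr[3]=2 <= 13: swap with position 1, array becomes [1, 2, 18, 16, 13]

Place pivot at position 2: [1, 2, 13, 16, 18]
Pivot position: 2

After partitioning with pivot 13, the array becomes [1, 2, 13, 16, 18]. The pivot is placed at index 2. All elements to the left of the pivot are <= 13, and all elements to the right are > 13.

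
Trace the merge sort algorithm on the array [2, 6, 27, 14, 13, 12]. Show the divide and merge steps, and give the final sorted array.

Merge sort trace:

Split: [2, 6, 27, 14, 13, 12] -> [2, 6, 27] and [14, 13, 12]
  Split: [2, 6, 27] -> [2] and [6, 27]
    Split: [6, 27] -> [6] and [27]
    Merge: [6] + [27] -> [6, 27]
  Merge: [2] + [6, 27] -> [2, 6, 27]
  Split: [14, 13, 12] -> [14] and [13, 12]
    Split: [13, 12] -> [13] and [12]
    Merge: [13] + [12] -> [12, 13]
  Merge: [14] + [12, 13] -> [12, 13, 14]
Merge: [2, 6, 27] + [12, 13, 14] -> [2, 6, 12, 13, 14, 27]

Final sorted array: [2, 6, 12, 13, 14, 27]

The merge sort proceeds by recursively splitting the array and merging sorted halves.
After all merges, the sorted array is [2, 6, 12, 13, 14, 27].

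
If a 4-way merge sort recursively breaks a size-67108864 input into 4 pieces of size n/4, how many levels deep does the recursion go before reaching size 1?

For divide and conquer with division factor 4:

Problem sizes at each level:
Level 0: 67108864
Level 1: 16777216
Level 2: 4194304
Level 3: 1048576
Level 4: 262144
Level 5: 65536
Level 6: 16384
Level 7: 4096
Level 8: 1024
Level 9: 256
Level 10: 64
Level 11: 16
Level 12: 4
Level 13: 1

The root is level 0 and the size-1 base case is level 13 (the tree spans levels 0 through 13, i.e. 14 levels counting the root), so the depth is the number of divisions: log_4(67108864) = 13

The recursion tree depth is log_4(67108864) = 13. At each level, the problem size is divided by 4, so it takes 13 divisions to reduce to a base case of size 1. The algorithm makes 4 recursive calls at each level.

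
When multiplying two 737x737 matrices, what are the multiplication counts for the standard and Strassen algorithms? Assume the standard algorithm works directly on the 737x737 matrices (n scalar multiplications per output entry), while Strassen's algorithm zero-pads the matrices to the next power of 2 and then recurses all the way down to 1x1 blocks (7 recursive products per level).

Matrix multiplication for 737x737 matrices:

Strassen's algorithm requires power-of-2 dimensions. Pad 737x737 to 1024x1024 (next power of 2).

Standard algorithm: 737^3 = 400315553 multiplications
Strassen's algorithm: 7^(log2(1024)) = 7^10 = 282475249 multiplications
Savings: 400315553 - 282475249 = 117840304 multiplications

Standard: 400315553 multiplications (737^3). Strassen: 282475249 multiplications (7^10, after padding to 1024x1024). Strassen reduces 8 recursive multiplications to 7 at each level.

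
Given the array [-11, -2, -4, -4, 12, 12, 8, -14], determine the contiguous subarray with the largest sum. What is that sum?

Using Kadane's algorithm on [-11, -2, -4, -4, 12, 12, 8, -14]:

Scanning through the array:
Position 1 (value -2): max_ending_here = -2, max_so_far = -2
Position 2 (value -4): max_ending_here = -4, max_so_far = -2
Position 3 (value -4): max_ending_here = -4, max_so_far = -2
Position 4 (value 12): max_ending_here = 12, max_so_far = 12
Position 5 (value 12): max_ending_here = 24, max_so_far = 24
Position 6 (value 8): max_ending_here = 32, max_so_far = 32
Position 7 (value -14): max_ending_here = 18, max_so_far = 32

Maximum subarray: [12, 12, 8]
Maximum sum: 32

The maximum subarray is [12, 12, 8] with sum 32. This subarray runs from index 4 to index 6.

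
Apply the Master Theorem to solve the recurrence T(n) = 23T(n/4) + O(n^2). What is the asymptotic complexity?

Master Theorem for T(n) = 23T(n/4) + O(n^2):

a = 23, b = 4, c = 2
log_b(a) = log_4(23) = 2.2618

Case 1: c = 2 < log_4(23) = 2.2618
T(n) = O(n^(log_4 23))

For T(n) = 23T(n/4) + O(n^2): log_4(23) = 2.2618. This is Case 1 of the Master Theorem (c < log_b(a), work dominated by leaves), giving O(n^(log_4 23)).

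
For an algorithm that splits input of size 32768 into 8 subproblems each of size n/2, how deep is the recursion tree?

For divide and conquer with division factor 2:

Problem sizes at each level:
Level 0: 32768
Level 1: 16384
Level 2: 8192
Level 3: 4096
Level 4: 2048
Level 5: 1024
Level 6: 512
Level 7: 256
Level 8: 128
Level 9: 64
Level 10: 32
Level 11: 16
Level 12: 8
Level 13: 4
Level 14: 2
Level 15: 1

The root is level 0 and the size-1 base case is level 15 (the tree spans levels 0 through 15, i.e. 16 levels counting the root), so the depth is the number of divisions: log_2(32768) = 15

The recursion tree depth is log_2(32768) = 15. At each level, the problem size is divided by 2, so it takes 15 divisions to reduce to a base case of size 1. The algorithm makes 8 recursive calls at each level.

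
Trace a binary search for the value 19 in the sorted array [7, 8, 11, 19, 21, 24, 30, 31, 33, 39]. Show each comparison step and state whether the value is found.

Binary search for 19 in [7, 8, 11, 19, 21, 24, 30, 31, 33, 39]:

lo=0, hi=9, mid=4, arr[mid]=21 -> 21 > 19, search left half
lo=0, hi=3, mid=1, arr[mid]=8 -> 8 < 19, search right half
lo=2, hi=3, mid=2, arr[mid]=11 -> 11 < 19, search right half
lo=3, hi=3, mid=3, arr[mid]=19 -> Found target at index 3!

Binary search finds 19 at index 3 after 4 comparisons. The search repeatedly halves the search space by comparing with the middle element.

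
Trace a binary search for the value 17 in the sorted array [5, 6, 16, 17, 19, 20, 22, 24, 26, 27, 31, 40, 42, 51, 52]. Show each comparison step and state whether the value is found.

Binary search for 17 in [5, 6, 16, 17, 19, 20, 22, 24, 26, 27, 31, 40, 42, 51, 52]:

lo=0, hi=14, mid=7, arr[mid]=24 -> 24 > 17, search left half
lo=0, hi=6, mid=3, arr[mid]=17 -> Found target at index 3!

Binary search finds 17 at index 3 after 2 comparisons. The search repeatedly halves the search space by comparing with the middle element.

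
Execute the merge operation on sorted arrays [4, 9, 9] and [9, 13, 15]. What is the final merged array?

Merging process:

Compare 4 vs 9: take 4 from left. Merged: [4]
Compare 9 vs 9: take 9 from left. Merged: [4, 9]
Compare 9 vs 9: take 9 from left. Merged: [4, 9, 9]
Append remaining from right: [9, 13, 15]. Merged: [4, 9, 9, 9, 13, 15]

Final merged array: [4, 9, 9, 9, 13, 15]
Total comparisons: 3

The merged array is [4, 9, 9, 9, 13, 15], requiring 3 comparisons. The merge step runs in O(n) time where n is the total number of elements.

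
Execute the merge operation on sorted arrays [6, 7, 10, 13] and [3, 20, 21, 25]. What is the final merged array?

Merging process:

Compare 6 vs 3: take 3 from right. Merged: [3]
Compare 6 vs 20: take 6 from left. Merged: [3, 6]
Compare 7 vs 20: take 7 from left. Merged: [3, 6, 7]
Compare 10 vs 20: take 10 from left. Merged: [3, 6, 7, 10]
Compare 13 vs 20: take 13 from left. Merged: [3, 6, 7, 10, 13]
Append remaining from right: [20, 21, 25]. Merged: [3, 6, 7, 10, 13, 20, 21, 25]

Final merged array: [3, 6, 7, 10, 13, 20, 21, 25]
Total comparisons: 5

The merged array is [3, 6, 7, 10, 13, 20, 21, 25], requiring 5 comparisons. The merge step runs in O(n) time where n is the total number of elements.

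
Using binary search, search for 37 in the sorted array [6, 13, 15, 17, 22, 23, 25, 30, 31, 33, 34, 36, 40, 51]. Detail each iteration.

Binary search for 37 in [6, 13, 15, 17, 22, 23, 25, 30, 31, 33, 34, 36, 40, 51]:

lo=0, hi=13, mid=6, arr[mid]=25 -> 25 < 37, search right half
lo=7, hi=13, mid=10, arr[mid]=34 -> 34 < 37, search right half
lo=11, hi=13, mid=12, arr[mid]=40 -> 40 > 37, search left half
lo=11, hi=11, mid=11, arr[mid]=36 -> 36 < 37, search right half
lo=12 > hi=11, target 37 not found

Binary search determines that 37 is not in the array after 4 comparisons. The search space was exhausted without finding the target.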